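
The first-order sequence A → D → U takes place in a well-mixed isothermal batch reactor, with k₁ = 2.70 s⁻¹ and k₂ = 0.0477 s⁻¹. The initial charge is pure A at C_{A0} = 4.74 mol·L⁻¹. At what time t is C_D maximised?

1.52 s

Setting dC_D/dt = 0 gives t_opt = ln(k₂/k₁)/(k₂−k₁).
= ln(0.0477/2.70)/(0.0477−2.70) = ln(0.01767)/-2.652 = -4.036/-2.652 = 1.52 s.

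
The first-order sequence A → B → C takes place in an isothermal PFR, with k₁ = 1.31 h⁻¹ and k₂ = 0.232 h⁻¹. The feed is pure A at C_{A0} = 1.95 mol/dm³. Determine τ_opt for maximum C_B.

The intermediate peaks when r₁ = r₂, i.e. k₁e^(−k₁τ) = k₂e^(−k₂τ), giving τ_opt = ln(k₂/k₁)/(k₂−k₁).
= ln(0.232/1.31)/(0.232−1.31) = ln(0.1771)/-1.078 = -1.731/-1.078 = 1.61 h.

1.61 h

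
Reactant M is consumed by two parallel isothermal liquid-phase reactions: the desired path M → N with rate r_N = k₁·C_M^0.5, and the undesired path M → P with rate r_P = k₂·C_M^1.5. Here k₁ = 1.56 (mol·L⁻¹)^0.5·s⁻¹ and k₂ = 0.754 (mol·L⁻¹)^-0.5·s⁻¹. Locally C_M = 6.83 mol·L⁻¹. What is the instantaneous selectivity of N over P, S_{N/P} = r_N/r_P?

S_{N/P} = r_N/r_P = (k₁·C_M^0.5)/(k₂·C_M^1.5) = (k₁/k₂)·C_M⁻¹.
= (1.56×6.830^0.5) / (0.754×6.830^1.5) = 4.077/13.46 = 0.303.
The undesired path is higher order in M, so low C_M (CSTR or dilute feed) favours N.

0.303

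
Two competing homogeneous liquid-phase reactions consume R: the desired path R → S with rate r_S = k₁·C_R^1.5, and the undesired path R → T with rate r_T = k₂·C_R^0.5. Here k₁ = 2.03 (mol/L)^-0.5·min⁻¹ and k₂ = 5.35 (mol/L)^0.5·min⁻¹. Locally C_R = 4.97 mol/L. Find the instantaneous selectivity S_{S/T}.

1.89

S_{S/T} = r_S/r_T = (k₁·C_R^1.5)/(k₂·C_R^0.5) = (k₁/k₂)·C_R.
= (2.03×4.970^1.5) / (5.35×4.970^0.5) = 22.49/11.93 = 1.89.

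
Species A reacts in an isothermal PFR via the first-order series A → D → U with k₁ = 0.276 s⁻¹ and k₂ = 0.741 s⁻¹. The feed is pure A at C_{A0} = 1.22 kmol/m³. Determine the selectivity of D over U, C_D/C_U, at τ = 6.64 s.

0.121

For first-order series with pure A initially, C_D(τ) = k₁C_{A0}/(k₂−k₁)·(e^(−k₁τ) − e^(−k₂τ)).
e^(−k₁τ) = e^(−0.276×6.64) = e^(−1.833) = 0.1600; e^(−k₂τ) = e^(−4.920) = 0.007297.
C_D = 0.276×1.22/(0.741−0.276) × (0.1600−0.007297) = 0.7241×0.1527 = 0.1106 kmol/m³.
C_A = C_{A0}e^(−k₁τ) = 0.1952 kmol/m³, so C_U = C_{A0}−C_A−C_D = 0.9142 kmol/m³; C_D/C_U = 0.121.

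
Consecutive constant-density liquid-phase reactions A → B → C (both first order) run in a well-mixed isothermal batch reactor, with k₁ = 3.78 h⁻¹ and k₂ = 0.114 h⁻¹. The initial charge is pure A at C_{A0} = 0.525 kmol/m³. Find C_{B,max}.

For a first-order series the maximum intermediate yield is C_{B,max}/C_{A0} = (k₁/k₂)^[k₂/(k₂−k₁)].
= (3.78/0.114)^(0.114/(0.114−3.78)) = (33.16)^(-0.03110) = 0.8968.
C_{B,max} = 0.8968×0.525 = 0.471 kmol/m³.

0.471 kmol/m³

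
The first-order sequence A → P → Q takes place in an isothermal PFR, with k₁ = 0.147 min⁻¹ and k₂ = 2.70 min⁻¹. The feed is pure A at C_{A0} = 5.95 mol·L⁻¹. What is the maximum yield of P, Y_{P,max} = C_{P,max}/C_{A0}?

0.0460

At the optimum, C_{P,max}/C_{A0} = (k₁/k₂)^[k₂/(k₂−k₁)].
= (0.147/2.70)^(2.70/(2.70−0.147)) = (0.05444)^(1.058) = 0.04604.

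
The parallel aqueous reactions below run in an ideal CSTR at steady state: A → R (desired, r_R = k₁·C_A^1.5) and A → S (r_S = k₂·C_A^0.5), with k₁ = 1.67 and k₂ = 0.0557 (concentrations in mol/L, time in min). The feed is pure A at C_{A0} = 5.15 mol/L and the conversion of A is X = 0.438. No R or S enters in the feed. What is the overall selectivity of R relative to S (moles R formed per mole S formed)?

Exit C_A = C_{A0}(1−X) = 5.15×0.562 = 2.894 mol/L.
In a CSTR the entire volume is at exit conditions, so r_R = 1.67×2.894^1.5 = 8.223 and r_S = 0.0557×2.894^0.5 = 0.09476.
Overall selectivity = C_R/C_S = r_Rτ/(r_Sτ) = r_R/r_S = 86.8.

86.8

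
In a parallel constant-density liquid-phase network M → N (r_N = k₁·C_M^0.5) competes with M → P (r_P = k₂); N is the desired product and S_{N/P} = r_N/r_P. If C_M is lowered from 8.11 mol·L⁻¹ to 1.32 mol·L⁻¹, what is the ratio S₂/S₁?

S_{N/P} = (k₁/k₂)·C_M^0.5, so S₂/S₁ = (C_{M,2}/C_{M,1})^0.5.
= (1.32/8.11)^0.5 = (0.1628)^0.5 = 0.403.
Selectivity toward N falls as C_M falls — high-concentration operation is favoured.

0.403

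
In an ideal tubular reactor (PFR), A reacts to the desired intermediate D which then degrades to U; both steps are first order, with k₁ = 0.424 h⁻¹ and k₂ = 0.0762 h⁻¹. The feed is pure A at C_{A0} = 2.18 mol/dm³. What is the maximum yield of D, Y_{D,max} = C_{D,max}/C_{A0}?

Evaluating C_D at τ_opt = ln(k₂/k₁)/(k₂−k₁) gives C_{D,max}/C_{A0} = (k₁/k₂)^[k₂/(k₂−k₁)].
= (0.424/0.0762)^(0.0762/(0.0762−0.424)) = (5.564)^(-0.2191) = 0.6866.

0.687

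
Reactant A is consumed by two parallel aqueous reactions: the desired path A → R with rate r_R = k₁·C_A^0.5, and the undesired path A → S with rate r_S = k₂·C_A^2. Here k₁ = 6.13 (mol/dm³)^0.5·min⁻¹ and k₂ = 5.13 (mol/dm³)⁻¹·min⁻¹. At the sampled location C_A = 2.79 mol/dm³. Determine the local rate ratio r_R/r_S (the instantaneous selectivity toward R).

S_{R/S} = r_R/r_S = (k₁·C_A^0.5)/(k₂·C_A^2) = (k₁/k₂)·C_A^-1.5.
= (6.13×2.790^0.5) / (5.13×2.790^2) = 10.24/39.93 = 0.256.
The undesired path is higher order in A, so low C_A (CSTR or dilute feed) favours R.

0.256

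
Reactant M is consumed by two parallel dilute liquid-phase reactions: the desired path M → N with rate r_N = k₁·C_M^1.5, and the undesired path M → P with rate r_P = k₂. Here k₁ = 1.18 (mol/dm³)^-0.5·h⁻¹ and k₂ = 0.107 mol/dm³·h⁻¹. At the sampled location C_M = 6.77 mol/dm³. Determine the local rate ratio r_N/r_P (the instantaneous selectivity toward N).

194

S_{N/P} = r_N/r_P = (k₁·C_M^1.5)/(k₂) = (k₁/k₂)·C_M^1.5.
= (1.18×6.770^1.5) / (0.107) = 20.79/0.1070 = 194.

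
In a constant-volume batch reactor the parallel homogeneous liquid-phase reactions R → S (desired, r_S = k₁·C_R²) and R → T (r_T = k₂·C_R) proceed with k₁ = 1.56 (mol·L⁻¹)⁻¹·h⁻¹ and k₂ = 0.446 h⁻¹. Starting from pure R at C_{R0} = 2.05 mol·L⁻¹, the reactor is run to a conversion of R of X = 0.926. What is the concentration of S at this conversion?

1.42 mol·L⁻¹

C_R = C_{R0}(1−X) = 0.1517 mol·L⁻¹.
Along a PFR/batch, dC_T/dC_R = −r_T/(r_S+r_T) = −k₂/(k₂+k₁·C_R).
Integrating from C_{R0} to C_R: C_T = (0.446/1.56)·ln[(0.446+1.56·2.05)/(0.446+1.56·0.152)] = 0.2859·ln(3.644/0.6827) = 0.4788 mol·L⁻¹.
Then C_S = (C_{R0}−C_R) − C_T = 1.898 − 0.4788 = 1.419 mol·L⁻¹.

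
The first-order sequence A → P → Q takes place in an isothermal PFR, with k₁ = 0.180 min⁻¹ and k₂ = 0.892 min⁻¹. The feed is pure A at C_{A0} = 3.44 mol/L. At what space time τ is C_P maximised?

2.25 min

The intermediate peaks when r₁ = r₂, i.e. k₁e^(−k₁τ) = k₂e^(−k₂τ), giving τ_opt = ln(k₂/k₁)/(k₂−k₁).
= ln(0.892/0.180)/(0.892−0.180) = ln(4.956)/0.7120 = 1.601/0.7120 = 2.25 min.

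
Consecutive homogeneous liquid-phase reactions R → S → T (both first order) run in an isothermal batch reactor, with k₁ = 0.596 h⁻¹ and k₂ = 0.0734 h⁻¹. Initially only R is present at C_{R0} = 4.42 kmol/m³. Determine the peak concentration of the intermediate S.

At the optimum, C_{S,max}/C_{R0} = (k₁/k₂)^[k₂/(k₂−k₁)].
= (0.596/0.0734)^(0.0734/(0.0734−0.596)) = (8.120)^(-0.1405) = 0.7452.
C_{S,max} = 0.7452×4.42 = 3.29 kmol/m³.

3.29 kmol/m³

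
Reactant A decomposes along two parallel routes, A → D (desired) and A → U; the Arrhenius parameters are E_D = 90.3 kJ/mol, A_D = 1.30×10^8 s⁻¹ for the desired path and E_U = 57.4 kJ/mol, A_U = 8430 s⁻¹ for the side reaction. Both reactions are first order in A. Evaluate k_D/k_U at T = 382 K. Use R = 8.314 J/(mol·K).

0.489

Since both paths have the same order in A, the concentration cancels and S_{D/U} = k_D/k_U = (A_D/A_U)·exp[(E_U−E_D)/(RT)].
(E_U−E_D)/(RT) = (57.4−90.3)×10³/(8.314×382) = -32900/3176 = -10.36.
k_D/k_U = (1.30×10^8/8430)·exp(-10.36) = 15421 × 3.170×10^-5 = 0.489.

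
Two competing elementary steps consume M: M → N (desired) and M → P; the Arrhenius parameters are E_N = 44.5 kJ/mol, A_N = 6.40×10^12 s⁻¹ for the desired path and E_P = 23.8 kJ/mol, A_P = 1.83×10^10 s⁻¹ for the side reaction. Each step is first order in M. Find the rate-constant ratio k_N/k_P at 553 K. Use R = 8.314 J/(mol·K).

With equal orders, S_{N/P} = k_N/k_P = (A_N/A_P)·exp[(E_P−E_N)/(RT)].
(E_P−E_N)/(RT) = (23.8−44.5)×10³/(8.314×553) = -20700/4598 = -4.502.
k_N/k_P = (6.40×10^12/1.83×10^10)·exp(-4.502) = 349.7 × 0.01108 = 3.88.

3.88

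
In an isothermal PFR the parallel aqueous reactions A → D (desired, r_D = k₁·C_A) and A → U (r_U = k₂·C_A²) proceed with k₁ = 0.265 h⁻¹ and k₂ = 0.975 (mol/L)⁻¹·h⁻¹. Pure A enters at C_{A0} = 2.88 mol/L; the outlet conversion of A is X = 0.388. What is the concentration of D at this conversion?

0.119 mol/L

C_A = C_{A0}(1−X) = 1.763 mol/L.
Along a PFR/batch, dC_D/dC_A = −r_D/(r_D+r_U) = −k₁/(k₁+k₂·C_A).
Integrating from C_{A0} to C_A: C_D = (0.265/0.975)·ln[(0.265+0.975·2.88)/(0.265+0.975·1.76)] = 0.2718·ln(3.073/1.983) = 0.1190 mol/L.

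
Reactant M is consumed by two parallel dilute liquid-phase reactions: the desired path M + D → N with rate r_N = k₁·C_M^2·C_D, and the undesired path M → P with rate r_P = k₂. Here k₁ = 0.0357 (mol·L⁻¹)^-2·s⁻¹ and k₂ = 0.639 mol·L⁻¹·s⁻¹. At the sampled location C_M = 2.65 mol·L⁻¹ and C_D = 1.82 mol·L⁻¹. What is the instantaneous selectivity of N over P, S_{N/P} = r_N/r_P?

0.714

S_{N/P} = r_N/r_P = (k₁·C_M^2·C_D)/(k₂) = (k₁/k₂)·C_M^2·C_D.
= (0.0357×2.650^2×1.820) / (0.639) = 0.4563/0.6390 = 0.714.
Since the desired path is higher order in M, keeping C_M high (PFR or concentrated feed) favours N.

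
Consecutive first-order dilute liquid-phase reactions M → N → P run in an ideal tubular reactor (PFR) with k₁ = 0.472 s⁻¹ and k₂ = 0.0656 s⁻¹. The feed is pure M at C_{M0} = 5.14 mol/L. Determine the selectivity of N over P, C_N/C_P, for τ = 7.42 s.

2.33

For first-order series with pure M initially, C_N(τ) = k₁C_{M0}/(k₂−k₁)·(e^(−k₁τ) − e^(−k₂τ)).
e^(−k₁τ) = e^(−0.472×7.42) = e^(−3.502) = 0.03013; e^(−k₂τ) = e^(−0.4868) = 0.6146.
C_N = 0.472×5.14/(0.0656−0.472) × (0.03013−0.6146) = (-5.970)×(-0.5845) = 3.489 mol/L.
C_M = C_{M0}e^(−k₁τ) = 0.1549 mol/L, so C_P = C_{M0}−C_M−C_N = 1.496 mol/L; C_N/C_P = 2.33.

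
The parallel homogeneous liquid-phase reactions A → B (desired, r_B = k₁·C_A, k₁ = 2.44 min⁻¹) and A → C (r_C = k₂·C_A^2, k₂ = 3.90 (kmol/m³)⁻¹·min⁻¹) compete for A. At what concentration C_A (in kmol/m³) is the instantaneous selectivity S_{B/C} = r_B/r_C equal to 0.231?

2.71 kmol/m³

S_{B/C} = (k₁/k₂)·C_A⁻¹ ⇒ C_A = (S·k₂/k₁)^(-1).
= (0.231×3.90/2.44)^(-1) = (0.3692)^(-1) = 2.71 kmol/m³.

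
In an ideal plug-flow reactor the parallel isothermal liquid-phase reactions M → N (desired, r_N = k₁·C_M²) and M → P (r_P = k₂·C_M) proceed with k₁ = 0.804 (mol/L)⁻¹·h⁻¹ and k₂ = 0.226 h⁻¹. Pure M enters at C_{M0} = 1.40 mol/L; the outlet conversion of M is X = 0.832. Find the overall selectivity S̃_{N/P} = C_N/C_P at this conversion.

2.51

C_M = C_{M0}(1−X) = 0.2352 mol/L.
Along a PFR/batch, dC_P/dC_M = −r_P/(r_N+r_P) = −k₂/(k₂+k₁·C_M).
Integrating from C_{M0} to C_M: C_P = (0.226/0.804)·ln[(0.226+0.804·1.40)/(0.226+0.804·0.235)] = 0.2811·ln(1.352/0.4151) = 0.3318 mol/L.
Then C_N = (C_{M0}−C_M) − C_P = 1.165 − 0.3318 = 0.8330 mol/L.
S̃_{N/P} = C_N/C_P = 0.8330/0.3318 = 2.51.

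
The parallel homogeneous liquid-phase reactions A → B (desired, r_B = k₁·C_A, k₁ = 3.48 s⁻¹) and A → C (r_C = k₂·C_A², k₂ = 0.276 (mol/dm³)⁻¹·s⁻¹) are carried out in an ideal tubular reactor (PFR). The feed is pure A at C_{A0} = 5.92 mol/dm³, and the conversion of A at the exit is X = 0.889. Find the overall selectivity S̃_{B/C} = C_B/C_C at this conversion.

C_A = C_{A0}(1−X) = 0.6571 mol/dm³.
Along a PFR/batch, dC_B/dC_A = −r_B/(r_B+r_C) = −k₁/(k₁+k₂·C_A).
Integrating from C_{A0} to C_A: C_B = (3.48/0.276)·ln[(3.48+0.276·5.92)/(3.48+0.276·0.657)] = 12.61·ln(5.114/3.661) = 4.213 mol/dm³.
C_C = (C_{A0}−C_A)−C_B = 1.050 mol/dm³; S̃_{B/C} = 4.213/1.050 = 4.01.

4.01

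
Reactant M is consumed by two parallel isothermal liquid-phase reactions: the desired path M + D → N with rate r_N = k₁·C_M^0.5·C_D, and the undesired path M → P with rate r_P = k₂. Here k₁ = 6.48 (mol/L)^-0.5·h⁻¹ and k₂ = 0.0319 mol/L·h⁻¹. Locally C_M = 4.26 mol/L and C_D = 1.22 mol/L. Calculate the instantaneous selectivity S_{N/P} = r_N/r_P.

512

S_{N/P} = r_N/r_P = (k₁·C_M^0.5·C_D)/(k₂) = (k₁/k₂)·C_M^0.5·C_D.
= (6.48×4.260^0.5×1.220) / (0.0319) = 16.32/0.03190 = 512.
Since the desired path is higher order in M, keeping C_M high (PFR or concentrated feed) favours N.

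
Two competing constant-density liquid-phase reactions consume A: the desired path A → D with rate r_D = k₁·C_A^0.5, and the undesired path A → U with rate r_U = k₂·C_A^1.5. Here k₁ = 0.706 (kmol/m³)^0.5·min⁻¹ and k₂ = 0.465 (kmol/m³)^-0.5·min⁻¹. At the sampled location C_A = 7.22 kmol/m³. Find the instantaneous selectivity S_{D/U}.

0.210

S_{D/U} = r_D/r_U = (k₁·C_A^0.5)/(k₂·C_A^1.5) = (k₁/k₂)·C_A⁻¹.
= (0.706×7.220^0.5) / (0.465×7.220^1.5) = 1.897/9.021 = 0.210.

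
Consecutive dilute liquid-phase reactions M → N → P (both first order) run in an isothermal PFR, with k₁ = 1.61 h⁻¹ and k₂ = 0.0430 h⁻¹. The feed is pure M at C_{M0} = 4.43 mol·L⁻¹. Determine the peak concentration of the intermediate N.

4.01 mol·L⁻¹

Evaluating C_N at τ_opt = ln(k₂/k₁)/(k₂−k₁) gives C_{N,max}/C_{M0} = (k₁/k₂)^[k₂/(k₂−k₁)].
= (1.61/0.0430)^(0.0430/(0.0430−1.61)) = (37.44)^(-0.02744) = 0.9054.
C_{N,max} = 0.9054×4.43 = 4.01 mol·L⁻¹.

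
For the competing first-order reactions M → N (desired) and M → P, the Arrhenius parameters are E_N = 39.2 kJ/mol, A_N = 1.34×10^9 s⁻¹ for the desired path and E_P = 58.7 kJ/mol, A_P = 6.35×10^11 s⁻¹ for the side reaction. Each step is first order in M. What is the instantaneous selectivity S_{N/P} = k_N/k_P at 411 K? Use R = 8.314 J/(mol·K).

0.635

k_N/k_P = (A_N/A_P)·exp[−(E_N−E_P)/(RT)] = (A_N/A_P)·exp[(E_P−E_N)/(RT)].
(E_P−E_N)/(RT) = (58.7−39.2)×10³/(8.314×411) = 19500/3417 = 5.707.
k_N/k_P = (1.34×10^9/6.35×10^11)·exp(5.707) = 0.002110 × 300.9 = 0.635.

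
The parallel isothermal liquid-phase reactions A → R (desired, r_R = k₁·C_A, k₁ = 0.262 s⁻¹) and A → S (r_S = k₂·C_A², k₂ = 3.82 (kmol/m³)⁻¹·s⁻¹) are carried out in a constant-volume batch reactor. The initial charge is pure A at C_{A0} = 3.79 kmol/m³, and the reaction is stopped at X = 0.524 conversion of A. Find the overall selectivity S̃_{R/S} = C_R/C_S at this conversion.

C_A = C_{A0}(1−X) = 1.804 kmol/m³.
Along a PFR/batch, dC_R/dC_A = −r_R/(r_R+r_S) = −k₁/(k₁+k₂·C_A).
Integrating from C_{A0} to C_A: C_R = (0.262/3.82)·ln[(0.262+3.82·3.79)/(0.262+3.82·1.80)] = 0.06859·ln(14.74/7.153) = 0.04959 kmol/m³.
C_S = (C_{A0}−C_A)−C_R = 1.936 kmol/m³; S̃_{R/S} = 0.04959/1.936 = 0.0256.

0.0256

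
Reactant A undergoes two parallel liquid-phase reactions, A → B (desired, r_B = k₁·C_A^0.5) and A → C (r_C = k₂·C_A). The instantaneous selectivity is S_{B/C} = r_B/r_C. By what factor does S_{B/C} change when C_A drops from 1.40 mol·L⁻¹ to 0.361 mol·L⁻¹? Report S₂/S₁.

S_{B/C} = (k₁/k₂)·C_A^-0.5, so S₂/S₁ = (C_{A,2}/C_{A,1})^-0.5.
= (0.361/1.40)^(-0.5) = (0.2579)^(-0.5) = 1.97.
Selectivity toward B rises as C_A falls — low-concentration operation is favoured.

1.97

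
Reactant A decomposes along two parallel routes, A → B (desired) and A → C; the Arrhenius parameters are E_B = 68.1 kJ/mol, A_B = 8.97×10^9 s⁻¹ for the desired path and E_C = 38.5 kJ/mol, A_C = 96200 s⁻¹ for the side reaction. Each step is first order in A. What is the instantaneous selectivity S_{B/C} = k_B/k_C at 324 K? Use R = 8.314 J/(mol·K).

1.58

k_B/k_C = (A_B/A_C)·exp[−(E_B−E_C)/(RT)] = (A_B/A_C)·exp[(E_C−E_B)/(RT)].
(E_C−E_B)/(RT) = (38.5−68.1)×10³/(8.314×324) = -29600/2694 = -10.99.
k_B/k_C = (8.97×10^9/96200)·exp(-10.99) = 93243 × 1.690×10^-5 = 1.58.
Since E_B > E_C, raising the temperature improves selectivity toward B.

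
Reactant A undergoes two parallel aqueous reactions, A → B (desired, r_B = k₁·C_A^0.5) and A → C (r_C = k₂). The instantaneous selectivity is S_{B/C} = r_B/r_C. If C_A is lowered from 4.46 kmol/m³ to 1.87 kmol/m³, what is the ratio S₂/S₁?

0.648

S_{B/C} = (k₁/k₂)·C_A^0.5, so S₂/S₁ = (C_{A,2}/C_{A,1})^0.5.
= (1.87/4.46)^0.5 = (0.4193)^0.5 = 0.648.
Selectivity toward B falls as C_A falls — high-concentration operation is favoured.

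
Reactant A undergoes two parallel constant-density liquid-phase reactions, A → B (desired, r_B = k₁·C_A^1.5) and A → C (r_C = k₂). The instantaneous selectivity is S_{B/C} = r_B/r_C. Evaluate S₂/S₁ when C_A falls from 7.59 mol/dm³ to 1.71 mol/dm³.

S_{B/C} = (k₁/k₂)·C_A^1.5, so S₂/S₁ = (C_{A,2}/C_{A,1})^1.5.
= (1.71/7.59)^1.5 = (0.2253)^1.5 = 0.107.
Selectivity toward B falls as C_A falls — high-concentration operation is favoured.

0.107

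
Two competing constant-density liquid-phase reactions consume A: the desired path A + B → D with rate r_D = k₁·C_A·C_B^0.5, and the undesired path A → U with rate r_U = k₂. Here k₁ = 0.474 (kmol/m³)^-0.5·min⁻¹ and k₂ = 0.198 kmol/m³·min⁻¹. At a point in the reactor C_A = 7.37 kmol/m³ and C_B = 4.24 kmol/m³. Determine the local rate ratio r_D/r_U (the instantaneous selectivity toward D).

S_{D/U} = r_D/r_U = (k₁·C_A·C_B^0.5)/(k₂) = (k₁/k₂)·C_A·C_B^0.5.
= (0.474×7.370×4.240^0.5) / (0.198) = 7.193/0.1980 = 36.3.
Since the desired path is higher order in A, keeping C_A high (PFR or concentrated feed) favours D.

36.3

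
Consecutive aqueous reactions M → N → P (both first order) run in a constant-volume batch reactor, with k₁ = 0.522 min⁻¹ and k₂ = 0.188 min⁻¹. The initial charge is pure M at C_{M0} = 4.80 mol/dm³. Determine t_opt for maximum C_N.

3.06 min

Setting dC_N/dt = 0 gives t_opt = ln(k₂/k₁)/(k₂−k₁).
= ln(0.188/0.522)/(0.188−0.522) = ln(0.3602)/-0.3340 = -1.021/-0.3340 = 3.06 min.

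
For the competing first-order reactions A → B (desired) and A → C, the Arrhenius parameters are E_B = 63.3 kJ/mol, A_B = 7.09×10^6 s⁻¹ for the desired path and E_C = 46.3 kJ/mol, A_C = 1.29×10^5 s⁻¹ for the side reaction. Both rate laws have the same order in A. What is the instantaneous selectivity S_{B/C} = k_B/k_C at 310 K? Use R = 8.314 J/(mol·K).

With equal orders, S_{B/C} = k_B/k_C = (A_B/A_C)·exp[(E_C−E_B)/(RT)].
(E_C−E_B)/(RT) = (46.3−63.3)×10³/(8.314×310) = -17000/2577 = -6.596.
k_B/k_C = (7.09×10^6/1.29×10^5)·exp(-6.596) = 54.96 × 0.001366 = 0.0751.

0.0751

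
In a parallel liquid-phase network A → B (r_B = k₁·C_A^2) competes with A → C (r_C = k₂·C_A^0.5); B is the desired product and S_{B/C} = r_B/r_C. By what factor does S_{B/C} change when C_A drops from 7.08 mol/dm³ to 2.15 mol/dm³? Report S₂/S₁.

0.167

S_{B/C} = (k₁/k₂)·C_A^1.5, so S₂/S₁ = (C_{A,2}/C_{A,1})^1.5.
= (2.15/7.08)^1.5 = (0.3037)^1.5 = 0.167.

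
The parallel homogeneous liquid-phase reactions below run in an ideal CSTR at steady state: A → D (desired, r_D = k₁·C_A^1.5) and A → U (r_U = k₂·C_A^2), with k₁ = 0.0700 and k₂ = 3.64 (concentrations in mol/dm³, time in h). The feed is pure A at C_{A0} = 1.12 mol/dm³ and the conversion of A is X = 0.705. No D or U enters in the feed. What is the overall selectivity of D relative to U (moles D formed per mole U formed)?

0.0335

Exit C_A = C_{A0}(1−X) = 1.12×0.295 = 0.3304 mol/dm³.
Rates in a CSTR are evaluated at the outlet concentration: r_D = 0.0700×0.3304^1.5 = 0.01329, r_U = 3.64×0.3304^2 = 0.3974.
Overall selectivity = C_D/C_U = r_Dτ/(r_Uτ) = r_D/r_U = 0.0335.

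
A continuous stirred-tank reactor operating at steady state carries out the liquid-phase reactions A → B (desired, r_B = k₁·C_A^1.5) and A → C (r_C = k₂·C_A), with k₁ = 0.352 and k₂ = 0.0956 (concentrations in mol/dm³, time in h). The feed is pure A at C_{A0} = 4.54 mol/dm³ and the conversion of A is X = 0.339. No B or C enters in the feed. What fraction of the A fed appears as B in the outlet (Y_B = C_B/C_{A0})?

Exit C_A = C_{A0}(1−X) = 4.54×0.661 = 3.001 mol/dm³.
A CSTR operates uniformly at the exit composition, giving r_B = 1.830 and r_C = 0.2869 (each k·C_A^n at C_A = 3.001).
Fraction of consumed A going to B: r_B/(r_B+r_C) = 0.8645.
C_B = 0.8645·C_{A0}·X = 0.8645×4.54×0.339 = 1.33 mol/dm³; Y_B = C_B/C_{A0} = 0.293.

0.293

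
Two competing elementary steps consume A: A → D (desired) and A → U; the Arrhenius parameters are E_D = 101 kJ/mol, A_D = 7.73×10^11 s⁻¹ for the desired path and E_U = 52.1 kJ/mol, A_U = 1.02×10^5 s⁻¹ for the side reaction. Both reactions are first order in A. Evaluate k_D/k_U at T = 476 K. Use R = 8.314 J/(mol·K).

32.6

Since both paths have the same order in A, the concentration cancels and S_{D/U} = k_D/k_U = (A_D/A_U)·exp[(E_U−E_D)/(RT)].
(E_U−E_D)/(RT) = (52.1−101)×10³/(8.314×476) = -48900/3957 = -12.36.
k_D/k_U = (7.73×10^11/1.02×10^5)·exp(-12.36) = 7.578×10^6 × 4.302×10^-6 = 32.6.
Since E_D > E_U, raising the temperature improves selectivity toward D.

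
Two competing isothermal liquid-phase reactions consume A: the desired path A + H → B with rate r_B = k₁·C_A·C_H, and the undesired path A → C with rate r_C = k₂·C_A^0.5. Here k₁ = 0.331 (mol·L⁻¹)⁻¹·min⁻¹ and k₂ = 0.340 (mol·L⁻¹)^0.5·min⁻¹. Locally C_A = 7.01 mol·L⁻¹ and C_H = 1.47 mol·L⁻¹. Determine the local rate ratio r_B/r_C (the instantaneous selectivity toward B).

3.79

S_{B/C} = r_B/r_C = (k₁·C_A·C_H)/(k₂·C_A^0.5) = (k₁/k₂)·C_A^0.5·C_H.
= (0.331×7.010×1.470) / (0.340×7.010^0.5) = 3.411/0.9002 = 3.79.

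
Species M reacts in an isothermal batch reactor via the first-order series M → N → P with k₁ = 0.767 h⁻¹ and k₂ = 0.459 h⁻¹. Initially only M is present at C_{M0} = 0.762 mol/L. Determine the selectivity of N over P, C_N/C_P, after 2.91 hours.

0.768

For first-order series with pure M initially, C_N(t) = k₁C_{M0}/(k₂−k₁)·(e^(−k₁t) − e^(−k₂t)).
e^(−k₁t) = e^(−0.767×2.91) = e^(−2.232) = 0.1073; e^(−k₂t) = e^(−1.336) = 0.2630.
C_N = 0.767×0.762/(0.459−0.767) × (0.1073−0.2630) = (-1.898)×(-0.1557) = 0.2954 mol/L.
C_M = C_{M0}e^(−k₁t) = 0.08178 mol/L, so C_P = C_{M0}−C_M−C_N = 0.3848 mol/L; C_N/C_P = 0.768.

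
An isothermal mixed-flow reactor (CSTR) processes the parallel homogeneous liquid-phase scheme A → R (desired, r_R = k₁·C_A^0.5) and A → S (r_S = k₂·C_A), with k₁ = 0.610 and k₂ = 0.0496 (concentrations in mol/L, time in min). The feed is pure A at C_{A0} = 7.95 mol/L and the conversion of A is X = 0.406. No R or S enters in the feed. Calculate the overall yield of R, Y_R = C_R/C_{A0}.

Exit C_A = C_{A0}(1−X) = 7.95×0.594 = 4.722 mol/L.
In a CSTR the entire volume is at exit conditions, so r_R = 0.610×4.722^0.5 = 1.326 and r_S = 0.0496×4.722 = 0.2342.
Fraction of consumed A going to R: r_R/(r_R+r_S) = 0.8498.
C_R = 0.8498·C_{A0}·X = 0.8498×7.95×0.406 = 2.74 mol/L; Y_R = C_R/C_{A0} = 0.345.

0.345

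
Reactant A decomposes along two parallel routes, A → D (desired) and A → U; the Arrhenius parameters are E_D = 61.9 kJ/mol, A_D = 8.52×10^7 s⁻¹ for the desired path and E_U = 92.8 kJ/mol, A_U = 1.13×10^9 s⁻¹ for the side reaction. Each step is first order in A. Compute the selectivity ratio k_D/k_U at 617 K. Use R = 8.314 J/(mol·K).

31.1

k_D/k_U = (A_D/A_U)·exp[−(E_D−E_U)/(RT)] = (A_D/A_U)·exp[(E_U−E_D)/(RT)].
(E_U−E_D)/(RT) = (92.8−61.9)×10³/(8.314×617) = 30900/5130 = 6.024.
k_D/k_U = (8.52×10^7/1.13×10^9)·exp(6.024) = 0.07540 × 413.1 = 31.1.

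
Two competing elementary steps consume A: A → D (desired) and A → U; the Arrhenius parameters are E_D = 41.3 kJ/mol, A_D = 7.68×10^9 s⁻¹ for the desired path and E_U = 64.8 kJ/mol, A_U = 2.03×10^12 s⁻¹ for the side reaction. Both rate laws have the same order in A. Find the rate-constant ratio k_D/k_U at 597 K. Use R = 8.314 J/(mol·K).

k_D/k_U = (A_D/A_U)·exp[−(E_D−E_U)/(RT)] = (A_D/A_U)·exp[(E_U−E_D)/(RT)].
(E_U−E_D)/(RT) = (64.8−41.3)×10³/(8.314×597) = 23500/4963 = 4.735.
k_D/k_U = (7.68×10^9/2.03×10^12)·exp(4.735) = 0.003783 × 113.8 = 0.431.

0.431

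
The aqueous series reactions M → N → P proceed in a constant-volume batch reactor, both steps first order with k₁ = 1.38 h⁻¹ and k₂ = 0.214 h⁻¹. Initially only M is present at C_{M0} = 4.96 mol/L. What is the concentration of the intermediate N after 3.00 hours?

3.00 mol/L

For first-order series with pure M initially, C_N(t) = k₁C_{M0}/(k₂−k₁)·(e^(−k₁t) − e^(−k₂t)).
e^(−k₁t) = e^(−1.38×3.00) = e^(−4.140) = 0.01592; e^(−k₂t) = e^(−0.6420) = 0.5262.
C_N = 1.38×4.96/(0.214−1.38) × (0.01592−0.5262) = (-5.870)×(-0.5103) = 2.996 mol/L.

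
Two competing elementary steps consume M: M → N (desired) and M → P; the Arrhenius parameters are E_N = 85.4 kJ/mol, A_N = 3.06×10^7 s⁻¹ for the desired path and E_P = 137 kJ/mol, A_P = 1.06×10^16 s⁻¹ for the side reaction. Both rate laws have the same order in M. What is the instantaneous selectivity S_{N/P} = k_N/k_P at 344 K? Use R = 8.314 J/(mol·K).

0.198

Since both paths have the same order in M, the concentration cancels and S_{N/P} = k_N/k_P = (A_N/A_P)·exp[(E_P−E_N)/(RT)].
(E_P−E_N)/(RT) = (137−85.4)×10³/(8.314×344) = 51600/2860 = 18.04.
k_N/k_P = (3.06×10^7/1.06×10^16)·exp(18.04) = 2.887×10^-9 × 6.847×10^7 = 0.198.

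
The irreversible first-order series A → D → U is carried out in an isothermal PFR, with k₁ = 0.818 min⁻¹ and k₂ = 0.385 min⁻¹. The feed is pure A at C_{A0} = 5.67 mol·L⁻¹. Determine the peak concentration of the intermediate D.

At the optimum, C_{D,max}/C_{A0} = (k₁/k₂)^[k₂/(k₂−k₁)].
= (0.818/0.385)^(0.385/(0.385−0.818)) = (2.125)^(-0.8891) = 0.5117.
C_{D,max} = 0.5117×5.67 = 2.90 mol·L⁻¹.

2.90 mol·L⁻¹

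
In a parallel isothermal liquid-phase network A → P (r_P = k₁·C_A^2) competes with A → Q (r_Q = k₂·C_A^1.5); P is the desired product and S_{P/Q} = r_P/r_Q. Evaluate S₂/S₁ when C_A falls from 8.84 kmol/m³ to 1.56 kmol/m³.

S_{P/Q} = (k₁/k₂)·C_A^0.5, so S₂/S₁ = (C_{A,2}/C_{A,1})^0.5.
= (1.56/8.84)^0.5 = (0.1765)^0.5 = 0.420.

0.420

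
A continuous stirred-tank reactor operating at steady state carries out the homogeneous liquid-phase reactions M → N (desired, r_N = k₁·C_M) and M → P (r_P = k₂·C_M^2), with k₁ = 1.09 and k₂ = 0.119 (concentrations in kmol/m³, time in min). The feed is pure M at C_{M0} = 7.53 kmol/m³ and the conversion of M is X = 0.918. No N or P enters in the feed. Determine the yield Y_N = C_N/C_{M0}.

0.860

Exit C_M = C_{M0}(1−X) = 7.53×0.0820 = 0.6175 kmol/m³.
A CSTR operates uniformly at the exit composition, giving r_N = 0.6730 and r_P = 0.04537 (each k·C_M^n at C_M = 0.6175).
Fraction of consumed M going to N: r_N/(r_N+r_P) = 0.9368.
C_N = 0.9368·C_{M0}·X = 0.9368×7.53×0.918 = 6.48 kmol/m³; Y_N = C_N/C_{M0} = 0.860.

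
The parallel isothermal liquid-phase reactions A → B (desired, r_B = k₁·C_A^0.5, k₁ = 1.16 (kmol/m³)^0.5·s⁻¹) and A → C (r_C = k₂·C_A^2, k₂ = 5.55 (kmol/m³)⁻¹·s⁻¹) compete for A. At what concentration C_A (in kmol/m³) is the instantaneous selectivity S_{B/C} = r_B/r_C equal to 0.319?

S_{B/C} = (k₁/k₂)·C_A^-1.5 ⇒ C_A = (S·k₂/k₁)^(1/(-1.5)).
= (0.319×5.55/1.16)^(-0.6667) = (1.526)^(-0.6667) = 0.754 kmol/m³.

0.754 kmol/m³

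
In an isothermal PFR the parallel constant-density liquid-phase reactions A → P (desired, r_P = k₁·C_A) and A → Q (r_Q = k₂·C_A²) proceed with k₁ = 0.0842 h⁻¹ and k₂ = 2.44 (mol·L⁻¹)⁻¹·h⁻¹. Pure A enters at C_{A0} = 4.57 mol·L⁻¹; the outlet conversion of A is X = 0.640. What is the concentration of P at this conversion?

C_A = C_{A0}(1−X) = 1.645 mol·L⁻¹.
Along a PFR/batch, dC_P/dC_A = −r_P/(r_P+r_Q) = −k₁/(k₁+k₂·C_A).
Integrating from C_{A0} to C_A: C_P = (0.0842/2.44)·ln[(0.0842+2.44·4.57)/(0.0842+2.44·1.65)] = 0.03451·ln(11.23/4.098) = 0.03480 mol·L⁻¹.

0.0348 mol·L⁻¹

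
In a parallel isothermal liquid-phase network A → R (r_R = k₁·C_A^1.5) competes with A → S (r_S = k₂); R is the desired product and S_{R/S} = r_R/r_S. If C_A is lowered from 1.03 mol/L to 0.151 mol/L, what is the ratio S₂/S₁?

0.0561

S_{R/S} = (k₁/k₂)·C_A^1.5, so S₂/S₁ = (C_{A,2}/C_{A,1})^1.5.
= (0.151/1.03)^1.5 = (0.1466)^1.5 = 0.0561.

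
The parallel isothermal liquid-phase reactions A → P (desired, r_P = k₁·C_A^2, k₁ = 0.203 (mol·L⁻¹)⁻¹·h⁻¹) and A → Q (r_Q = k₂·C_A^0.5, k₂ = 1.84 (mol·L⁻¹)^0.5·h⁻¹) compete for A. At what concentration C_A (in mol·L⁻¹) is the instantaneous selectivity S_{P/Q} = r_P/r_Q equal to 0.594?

S_{P/Q} = (k₁/k₂)·C_A^1.5 ⇒ C_A = (S·k₂/k₁)^(1/1.5).
= (0.594×1.84/0.203)^(0.6667) = (5.384)^(0.6667) = 3.07 mol·L⁻¹.

3.07 mol·L⁻¹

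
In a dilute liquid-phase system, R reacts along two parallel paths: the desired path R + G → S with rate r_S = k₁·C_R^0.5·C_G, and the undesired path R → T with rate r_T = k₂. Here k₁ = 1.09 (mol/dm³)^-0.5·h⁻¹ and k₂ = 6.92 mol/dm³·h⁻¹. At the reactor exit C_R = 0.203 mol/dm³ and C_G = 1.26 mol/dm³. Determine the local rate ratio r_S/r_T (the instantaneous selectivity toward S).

0.0894

S_{S/T} = r_S/r_T = (k₁·C_R^0.5·C_G)/(k₂) = (k₁/k₂)·C_R^0.5·C_G.
= (1.09×0.2030^0.5×1.260) / (6.92) = 0.6188/6.920 = 0.0894.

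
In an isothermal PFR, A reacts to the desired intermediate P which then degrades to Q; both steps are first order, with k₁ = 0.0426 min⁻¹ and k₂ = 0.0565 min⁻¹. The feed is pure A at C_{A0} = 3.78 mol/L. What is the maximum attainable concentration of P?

For a first-order series the maximum intermediate yield is C_{P,max}/C_{A0} = (k₁/k₂)^[k₂/(k₂−k₁)].
= (0.0426/0.0565)^(0.0565/(0.0565−0.0426)) = (0.7540)^(4.065) = 0.3173.
C_{P,max} = 0.3173×3.78 = 1.20 mol/L.

1.20 mol/L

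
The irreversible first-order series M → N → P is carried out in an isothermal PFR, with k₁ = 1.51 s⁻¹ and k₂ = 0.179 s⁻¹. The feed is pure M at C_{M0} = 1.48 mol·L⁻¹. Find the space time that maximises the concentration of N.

For first-order series the maximum of C_N occurs at τ_opt = ln(k₂/k₁)/(k₂−k₁).
= ln(0.179/1.51)/(0.179−1.51) = ln(0.1185)/-1.331 = -2.132/-1.331 = 1.60 s.

1.60 s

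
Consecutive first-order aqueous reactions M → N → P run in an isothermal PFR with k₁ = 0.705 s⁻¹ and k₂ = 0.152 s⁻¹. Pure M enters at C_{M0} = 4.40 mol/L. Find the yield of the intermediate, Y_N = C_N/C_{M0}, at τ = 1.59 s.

The intermediate concentration in a first-order A→B→C sequence is C_N = k₁C_{M0}(e^(−k₁τ) − e^(−k₂τ))/(k₂−k₁).
e^(−k₁τ) = e^(−0.705×1.59) = e^(−1.121) = 0.3260; e^(−k₂τ) = e^(−0.2417) = 0.7853.
C_N = 0.705×4.40/(0.152−0.705) × (0.3260−0.7853) = (-5.609)×(-0.4593) = 2.577 mol/L.
Y_N = C_N/C_{M0} = 2.577/4.40 = 0.586.

0.586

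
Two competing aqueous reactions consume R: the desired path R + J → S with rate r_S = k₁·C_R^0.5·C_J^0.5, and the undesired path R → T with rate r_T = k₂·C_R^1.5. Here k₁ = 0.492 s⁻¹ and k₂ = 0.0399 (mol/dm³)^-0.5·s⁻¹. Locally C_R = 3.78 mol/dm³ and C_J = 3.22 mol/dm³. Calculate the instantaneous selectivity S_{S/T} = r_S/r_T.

S_{S/T} = r_S/r_T = (k₁·C_R^0.5·C_J^0.5)/(k₂·C_R^1.5) = (k₁/k₂)·C_R⁻¹·C_J^0.5.
= (0.492×3.780^0.5×3.220^0.5) / (0.0399×3.780^1.5) = 1.716/0.2932 = 5.85.

5.85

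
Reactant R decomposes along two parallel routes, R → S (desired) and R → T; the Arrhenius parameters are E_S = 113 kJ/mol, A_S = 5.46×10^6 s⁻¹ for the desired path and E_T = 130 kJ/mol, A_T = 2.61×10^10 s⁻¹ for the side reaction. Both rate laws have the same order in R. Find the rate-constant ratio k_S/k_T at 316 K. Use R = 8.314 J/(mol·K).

0.135

k_S/k_T = (A_S/A_T)·exp[−(E_S−E_T)/(RT)] = (A_S/A_T)·exp[(E_T−E_S)/(RT)].
(E_T−E_S)/(RT) = (130−113)×10³/(8.314×316) = 17000/2627 = 6.471.
k_S/k_T = (5.46×10^6/2.61×10^10)·exp(6.471) = 2.092×10^-4 × 645.9 = 0.135.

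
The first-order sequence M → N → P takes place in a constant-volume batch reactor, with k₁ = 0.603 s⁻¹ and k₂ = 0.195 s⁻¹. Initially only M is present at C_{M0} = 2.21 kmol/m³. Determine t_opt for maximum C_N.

The intermediate peaks when r₁ = r₂, i.e. k₁e^(−k₁t) = k₂e^(−k₂t), giving t_opt = ln(k₂/k₁)/(k₂−k₁).
= ln(0.195/0.603)/(0.195−0.603) = ln(0.3234)/-0.4080 = -1.129/-0.4080 = 2.77 s.

2.77 s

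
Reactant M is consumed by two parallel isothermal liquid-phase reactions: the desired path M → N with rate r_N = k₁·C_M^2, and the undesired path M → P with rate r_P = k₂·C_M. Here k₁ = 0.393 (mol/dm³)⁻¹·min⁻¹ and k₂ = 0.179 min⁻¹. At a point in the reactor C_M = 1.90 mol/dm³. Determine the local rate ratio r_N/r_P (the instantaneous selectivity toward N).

4.17

S_{N/P} = r_N/r_P = (k₁·C_M^2)/(k₂·C_M) = (k₁/k₂)·C_M.
= (0.393×1.900^2) / (0.179×1.900) = 1.419/0.3401 = 4.17.
Since the desired path is higher order in M, keeping C_M high (PFR or concentrated feed) favours N.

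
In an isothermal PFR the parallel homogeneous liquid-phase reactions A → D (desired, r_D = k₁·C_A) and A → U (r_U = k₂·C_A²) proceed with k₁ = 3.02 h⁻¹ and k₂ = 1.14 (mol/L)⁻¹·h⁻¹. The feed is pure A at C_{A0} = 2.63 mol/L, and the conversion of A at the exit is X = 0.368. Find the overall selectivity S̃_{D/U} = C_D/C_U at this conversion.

C_A = C_{A0}(1−X) = 1.662 mol/L.
Along a PFR/batch, dC_D/dC_A = −r_D/(r_D+r_U) = −k₁/(k₁+k₂·C_A).
Integrating from C_{A0} to C_A: C_D = (3.02/1.14)·ln[(3.02+1.14·2.63)/(3.02+1.14·1.66)] = 2.649·ln(6.018/4.915) = 0.5365 mol/L.
C_U = (C_{A0}−C_A)−C_D = 0.4313 mol/L; S̃_{D/U} = 0.5365/0.4313 = 1.24.

1.24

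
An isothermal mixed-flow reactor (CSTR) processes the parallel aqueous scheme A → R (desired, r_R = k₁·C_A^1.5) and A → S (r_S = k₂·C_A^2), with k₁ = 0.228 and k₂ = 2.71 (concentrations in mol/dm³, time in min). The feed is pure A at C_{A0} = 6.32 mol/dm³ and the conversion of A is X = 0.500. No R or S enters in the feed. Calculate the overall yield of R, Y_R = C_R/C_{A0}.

Exit C_A = C_{A0}(1−X) = 6.32×0.500 = 3.160 mol/dm³.
A CSTR operates uniformly at the exit composition, giving r_R = 1.281 and r_S = 27.06 (each k·C_A^n at C_A = 3.160).
Fraction of consumed A going to R: r_R/(r_R+r_S) = 0.04519.
C_R = 0.04519·C_{A0}·X = 0.04519×6.32×0.500 = 0.143 mol/dm³; Y_R = C_R/C_{A0} = 0.0226.

0.0226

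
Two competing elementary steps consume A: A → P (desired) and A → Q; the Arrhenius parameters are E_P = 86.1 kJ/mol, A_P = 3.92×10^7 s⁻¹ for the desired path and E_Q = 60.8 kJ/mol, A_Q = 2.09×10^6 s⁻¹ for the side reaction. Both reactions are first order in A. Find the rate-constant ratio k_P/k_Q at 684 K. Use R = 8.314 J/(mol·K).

k_P/k_Q = (A_P/A_Q)·exp[−(E_P−E_Q)/(RT)] = (A_P/A_Q)·exp[(E_Q−E_P)/(RT)].
(E_Q−E_P)/(RT) = (60.8−86.1)×10³/(8.314×684) = -25300/5687 = -4.449.
k_P/k_Q = (3.92×10^7/2.09×10^6)·exp(-4.449) = 18.76 × 0.01169 = 0.219.

0.219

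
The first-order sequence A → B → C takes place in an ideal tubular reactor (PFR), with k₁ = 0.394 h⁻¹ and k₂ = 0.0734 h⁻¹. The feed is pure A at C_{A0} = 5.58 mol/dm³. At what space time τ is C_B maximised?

5.24 h

Setting dC_B/dτ = 0 gives τ_opt = ln(k₂/k₁)/(k₂−k₁).
= ln(0.0734/0.394)/(0.0734−0.394) = ln(0.1863)/-0.3206 = -1.680/-0.3206 = 5.24 h.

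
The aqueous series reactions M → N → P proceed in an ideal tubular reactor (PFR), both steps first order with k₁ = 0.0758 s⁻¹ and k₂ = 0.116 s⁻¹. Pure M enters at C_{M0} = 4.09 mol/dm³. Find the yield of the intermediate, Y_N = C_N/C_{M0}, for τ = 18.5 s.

0.243

For first-order series with pure M initially, C_N(τ) = k₁C_{M0}/(k₂−k₁)·(e^(−k₁τ) − e^(−k₂τ)).
e^(−k₁τ) = e^(−0.0758×18.5) = e^(−1.402) = 0.2460; e^(−k₂τ) = e^(−2.146) = 0.1170.
C_N = 0.0758×4.09/(0.116−0.0758) × (0.2460−0.1170) = 7.712×0.1291 = 0.9955 mol/dm³.
Y_N = C_N/C_{M0} = 0.9955/4.09 = 0.243.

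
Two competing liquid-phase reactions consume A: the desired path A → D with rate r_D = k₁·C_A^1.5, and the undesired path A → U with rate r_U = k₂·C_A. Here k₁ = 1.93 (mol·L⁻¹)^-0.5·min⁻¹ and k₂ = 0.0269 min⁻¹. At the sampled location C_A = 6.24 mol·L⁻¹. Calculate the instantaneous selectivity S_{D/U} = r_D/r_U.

S_{D/U} = r_D/r_U = (k₁·C_A^1.5)/(k₂·C_A) = (k₁/k₂)·C_A^0.5.
= (1.93×6.240^1.5) / (0.0269×6.240) = 30.08/0.1679 = 179.
Since the desired path is higher order in A, keeping C_A high (PFR or concentrated feed) favours D.

179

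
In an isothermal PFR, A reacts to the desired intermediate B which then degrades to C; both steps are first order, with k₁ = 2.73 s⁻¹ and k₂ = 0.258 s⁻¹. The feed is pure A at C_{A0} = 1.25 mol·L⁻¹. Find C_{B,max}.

For a first-order series the maximum intermediate yield is C_{B,max}/C_{A0} = (k₁/k₂)^[k₂/(k₂−k₁)].
= (2.73/0.258)^(0.258/(0.258−2.73)) = (10.58)^(-0.1044) = 0.7818.
C_{B,max} = 0.7818×1.25 = 0.977 mol·L⁻¹.

0.977 mol·L⁻¹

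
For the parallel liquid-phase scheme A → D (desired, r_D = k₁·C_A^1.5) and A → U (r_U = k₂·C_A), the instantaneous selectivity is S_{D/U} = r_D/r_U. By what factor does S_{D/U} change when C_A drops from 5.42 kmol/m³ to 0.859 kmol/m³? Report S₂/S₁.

0.398

S_{D/U} = (k₁/k₂)·C_A^0.5, so S₂/S₁ = (C_{A,2}/C_{A,1})^0.5.
= (0.859/5.42)^0.5 = (0.1585)^0.5 = 0.398.
Selectivity toward D falls as C_A falls — high-concentration operation is favoured.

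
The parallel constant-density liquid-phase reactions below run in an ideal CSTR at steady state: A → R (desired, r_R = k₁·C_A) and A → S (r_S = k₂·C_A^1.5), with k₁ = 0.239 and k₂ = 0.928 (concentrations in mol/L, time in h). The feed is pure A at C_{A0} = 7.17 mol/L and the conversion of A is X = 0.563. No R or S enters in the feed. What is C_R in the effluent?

Exit C_A = C_{A0}(1−X) = 7.17×0.437 = 3.133 mol/L.
In a CSTR the entire volume is at exit conditions, so r_R = 0.239×3.133 = 0.7489 and r_S = 0.928×3.133^1.5 = 5.147.
Fraction of consumed A going to R: r_R/(r_R+r_S) = 0.1270.
C_R = 0.1270·C_{A0}·X = 0.1270×7.17×0.563 = 0.513 mol/L.

0.513 mol/L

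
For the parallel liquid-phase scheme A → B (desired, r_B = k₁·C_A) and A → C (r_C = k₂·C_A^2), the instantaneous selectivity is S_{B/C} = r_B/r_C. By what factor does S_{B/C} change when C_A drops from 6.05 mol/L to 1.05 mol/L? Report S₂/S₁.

5.76

S_{B/C} = (k₁/k₂)·C_A⁻¹, so S₂/S₁ = (C_{A,2}/C_{A,1})⁻¹.
= 6.05/1.05 = 5.76.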